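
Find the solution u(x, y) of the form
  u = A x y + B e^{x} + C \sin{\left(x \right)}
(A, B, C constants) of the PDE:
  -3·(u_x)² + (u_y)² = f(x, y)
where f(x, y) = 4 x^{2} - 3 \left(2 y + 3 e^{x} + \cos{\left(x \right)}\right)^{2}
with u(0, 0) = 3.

Substitute the ansatz u = A x y + B e^{x} + C \sin{\left(x \right)} into the left-hand side.
Derivatives of the ansatz:
  u_x = A y + B e^{x} + C \cos{\left(x \right)}
  u_y = A x
Term by term:
  -3·(u_x)² = - 3 A^{2} y^{2} - 6 A B y e^{x} - 6 A C y \cos{\left(x \right)} - 3 B^{2} e^{2 x} - 6 B C e^{x} \cos{\left(x \right)} - 3 C^{2} \cos^{2}{\left(x \right)}
  (u_y)² = A^{2} x^{2}
So the left-hand side equals
  A^{2} x^{2} - 3 A^{2} y^{2} - 6 A B y e^{x} - 6 A C y \cos{\left(x \right)} - 3 B^{2} e^{2 x} - 6 B C e^{x} \cos{\left(x \right)} - 3 C^{2} \cos^{2}{\left(x \right)}
This must equal f(x, y) identically; expanded, f = 4 x^{2} - 12 y^{2} - 36 y e^{x} - 12 y \cos{\left(x \right)} - 27 e^{2 x} - 18 e^{x} \cos{\left(x \right)} - 3 \cos^{2}{\left(x \right)}.
Matching coefficients of the independent functions:
  [x^{2}]:  A^{2} = 4
  [y^{2}]:  - 3 A^{2} = -12
  [y e^{x}]:  - 6 A B = -36
  [y \cos{\left(x \right)}]:  - 6 A C = -12
  [e^{x} \cos{\left(x \right)}]:  - 6 B C = -18
  [e^{2 x}]:  - 3 B^{2} = -27
  [\cos^{2}{\left(x \right)}]:  - 3 C^{2} = -3
These equations allow (A, B, C) = (-2, -3, -1) or (2, 3, 1).
Impose the point condition(s):
  u(0, 0) = 3  ⟹  B = 3
Only A = 2, B = 3, C = 1 satisfies everything.
Hence u(x, y) = 2 x y + 3 e^{x} + \sin{\left(x \right)}.

Answer: u(x, y) = 2 x y + 3 e^{x} + \sin{\left(x \right)}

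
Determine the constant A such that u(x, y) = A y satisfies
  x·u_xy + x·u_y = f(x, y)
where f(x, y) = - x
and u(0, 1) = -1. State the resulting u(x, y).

Substitute the ansatz u = A y into the left-hand side.
Derivatives of the ansatz:
  u_xy = 0
  u_y = A
Term by term:
  x·u_xy = 0
  x·u_y = A x
So the left-hand side equals
  A x
This must equal f(x, y) = - x identically.
Matching coefficients of the independent functions:
  [x]:  A = -1
Solving: A = -1.
Check against the point condition:
  u(0, 1) = -1  ⟹  A = -1  ✓
Hence u(x, y) = - y.

Answer: u(x, y) = - y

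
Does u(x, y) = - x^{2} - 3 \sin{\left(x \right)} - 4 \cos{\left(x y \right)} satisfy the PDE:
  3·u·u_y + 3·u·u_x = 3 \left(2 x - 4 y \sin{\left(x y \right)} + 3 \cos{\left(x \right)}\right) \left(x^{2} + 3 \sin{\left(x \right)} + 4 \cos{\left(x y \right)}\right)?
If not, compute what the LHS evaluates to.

Evaluate each term of the left-hand side for u = - x^{2} - 3 \sin{\left(x \right)} - 4 \cos{\left(x y \right)}.
Derivatives:
  u_y = 4 x \sin{\left(x y \right)}
  u_x = - 2 x + 4 y \sin{\left(x y \right)} - 3 \cos{\left(x \right)}
Terms:
  3·u·u_y = - 12 x \left(x^{2} + 3 \sin{\left(x \right)} + 4 \cos{\left(x y \right)}\right) \sin{\left(x y \right)}
  3·u·u_x = 3 \left(2 x - 4 y \sin{\left(x y \right)} + 3 \cos{\left(x \right)}\right) \left(x^{2} + 3 \sin{\left(x \right)} + 4 \cos{\left(x y \right)}\right)
Sum: LHS = 3 \left(x^{2} + 3 \sin{\left(x \right)} + 4 \cos{\left(x y \right)}\right) \left(- 4 x \sin{\left(x y \right)} + 2 x - 4 y \sin{\left(x y \right)} + 3 \cos{\left(x \right)}\right)
Given right-hand side: 3 \left(2 x - 4 y \sin{\left(x y \right)} + 3 \cos{\left(x \right)}\right) \left(x^{2} + 3 \sin{\left(x \right)} + 4 \cos{\left(x y \right)}\right). Difference LHS − RHS = - 12 x \left(x^{2} + 3 \sin{\left(x \right)} + 4 \cos{\left(x y \right)}\right) \sin{\left(x y \right)} ≠ 0, so u is not a solution.

Answer: No, the LHS evaluates to 3 \left(x^{2} + 3 \sin{\left(x \right)} + 4 \cos{\left(x y \right)}\right) \left(- 4 x \sin{\left(x y \right)} + 2 x - 4 y \sin{\left(x y \right)} + 3 \cos{\left(x \right)}\right)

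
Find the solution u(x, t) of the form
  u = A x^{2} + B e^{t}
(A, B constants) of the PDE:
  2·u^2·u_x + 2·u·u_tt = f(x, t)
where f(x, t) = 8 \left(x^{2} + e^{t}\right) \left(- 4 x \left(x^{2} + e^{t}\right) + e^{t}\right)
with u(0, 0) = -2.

Substitute the ansatz u = A x^{2} + B e^{t} into the left-hand side.
Derivatives of the ansatz:
  u_x = 2 A x
  u_tt = B e^{t}
Term by term:
  2·u^2·u_x = 4 A^{3} x^{5} + 8 A^{2} B x^{3} e^{t} + 4 A B^{2} x e^{2 t}
  2·u·u_tt = 2 A B x^{2} e^{t} + 2 B^{2} e^{2 t}
So the left-hand side equals
  4 A^{3} x^{5} + 8 A^{2} B x^{3} e^{t} + 4 A B^{2} x e^{2 t} + 2 A B x^{2} e^{t} + 2 B^{2} e^{2 t}
This must equal f(x, t) identically; expanded, f = - 32 x^{5} - 64 x^{3} e^{t} + 8 x^{2} e^{t} - 32 x e^{2 t} + 8 e^{2 t}.
Matching coefficients of the independent functions:
  [x^{5}]:  4 A^{3} = -32
  [x e^{2 t}]:  4 A B^{2} = -32
  [x^{2} e^{t}]:  2 A B = 8
  [x^{3} e^{t}]:  8 A^{2} B = -64
  [e^{2 t}]:  2 B^{2} = 8
Solving: A = -2, B = -2.
Check against the point condition:
  u(0, 0) = -2  ⟹  B = -2  ✓
Hence u(x, t) = - 2 x^{2} - 2 e^{t}.

Answer: u(x, t) = - 2 x^{2} - 2 e^{t}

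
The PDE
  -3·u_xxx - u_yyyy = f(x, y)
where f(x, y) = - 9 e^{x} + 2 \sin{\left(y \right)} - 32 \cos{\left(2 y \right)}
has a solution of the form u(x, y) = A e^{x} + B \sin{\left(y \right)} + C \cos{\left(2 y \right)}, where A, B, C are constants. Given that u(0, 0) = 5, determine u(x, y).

Substitute the ansatz u = A e^{x} + B \sin{\left(y \right)} + C \cos{\left(2 y \right)} into the left-hand side.
Derivatives of the ansatz:
  u_xxx = A e^{x}
  u_yyyy = B \sin{\left(y \right)} + 16 C \cos{\left(2 y \right)}
Term by term:
  -3·u_xxx = - 3 A e^{x}
  -u_yyyy = - B \sin{\left(y \right)} - 16 C \cos{\left(2 y \right)}
So the left-hand side equals
  - 3 A e^{x} - B \sin{\left(y \right)} - 16 C \cos{\left(2 y \right)}
This must equal f(x, y) = - 9 e^{x} + 2 \sin{\left(y \right)} - 32 \cos{\left(2 y \right)} identically.
Matching coefficients of the independent functions:
  [e^{x}]:  - 3 A = -9
  [\sin{\left(y \right)}]:  - B = 2
  [\cos{\left(2 y \right)}]:  - 16 C = -32
Solving: A = 3, B = -2, C = 2.
Check against the point condition:
  u(0, 0) = 5  ⟹  A + C = 5  ✓
Hence u(x, y) = 3 e^{x} - 2 \sin{\left(y \right)} + 2 \cos{\left(2 y \right)}.

Answer: u(x, y) = 3 e^{x} - 2 \sin{\left(y \right)} + 2 \cos{\left(2 y \right)}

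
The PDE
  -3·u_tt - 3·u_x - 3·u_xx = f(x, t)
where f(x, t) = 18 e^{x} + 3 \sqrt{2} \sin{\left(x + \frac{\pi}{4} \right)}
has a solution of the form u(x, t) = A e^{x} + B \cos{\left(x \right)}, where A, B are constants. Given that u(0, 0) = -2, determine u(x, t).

Substitute the ansatz u = A e^{x} + B \cos{\left(x \right)} into the left-hand side.
Derivatives of the ansatz:
  u_tt = 0
  u_x = A e^{x} - B \sin{\left(x \right)}
  u_xx = A e^{x} - B \cos{\left(x \right)}
Term by term:
  -3·u_tt = 0
  -3·u_x = - 3 A e^{x} + 3 B \sin{\left(x \right)}
  -3·u_xx = - 3 A e^{x} + 3 B \cos{\left(x \right)}
So the left-hand side equals
  - 6 A e^{x} + 3 B \sin{\left(x \right)} + 3 B \cos{\left(x \right)}
This must equal f(x, t) identically; expanded, f = 18 e^{x} + 3 \sin{\left(x \right)} + 3 \cos{\left(x \right)}.
Matching coefficients of the independent functions:
  [e^{x}]:  - 6 A = 18
  [\sin{\left(x \right)}, \cos{\left(x \right)}]:  3 B = 3
Solving: A = -3, B = 1.
Check against the point condition:
  u(0, 0) = -2  ⟹  A + B = -2  ✓
Hence u(x, t) = - 3 e^{x} + \cos{\left(x \right)}.

Answer: u(x, t) = - 3 e^{x} + \cos{\left(x \right)}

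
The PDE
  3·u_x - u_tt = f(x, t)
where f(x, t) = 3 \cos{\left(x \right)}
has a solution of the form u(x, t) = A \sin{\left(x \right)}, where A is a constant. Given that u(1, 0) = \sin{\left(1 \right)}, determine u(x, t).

Answer: u(x, t) = \sin{\left(x \right)}

Derivation:
Substitute the ansatz u = A \sin{\left(x \right)} into the left-hand side.
Derivatives of the ansatz:
  u_x = A \cos{\left(x \right)}
  u_tt = 0
Term by term:
  3·u_x = 3 A \cos{\left(x \right)}
  -u_tt = 0
So the left-hand side equals
  3 A \cos{\left(x \right)}
This must equal f(x, t) = 3 \cos{\left(x \right)} identically.
Matching coefficients of the independent functions:
  [\cos{\left(x \right)}]:  3 A = 3
Solving: A = 1.
Check against the point condition:
  u(1, 0) = \sin{\left(1 \right)}  ⟹  A \sin{\left(1 \right)} = \sin{\left(1 \right)}  ✓
Hence u(x, t) = \sin{\left(x \right)}.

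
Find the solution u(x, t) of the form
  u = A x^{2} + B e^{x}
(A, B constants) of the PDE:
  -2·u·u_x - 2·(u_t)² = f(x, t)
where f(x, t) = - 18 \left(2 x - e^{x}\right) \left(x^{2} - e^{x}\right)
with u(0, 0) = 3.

Substitute the ansatz u = A x^{2} + B e^{x} into the left-hand side.
Derivatives of the ansatz:
  u_x = 2 A x + B e^{x}
  u_t = 0
Term by term:
  -2·u·u_x = - 4 A^{2} x^{3} - 2 A B x^{2} e^{x} - 4 A B x e^{x} - 2 B^{2} e^{2 x}
  -2·(u_t)² = 0
So the left-hand side equals
  - 4 A^{2} x^{3} - 2 A B x^{2} e^{x} - 4 A B x e^{x} - 2 B^{2} e^{2 x}
This must equal f(x, t) identically; expanded, f = - 36 x^{3} + 18 x^{2} e^{x} + 36 x e^{x} - 18 e^{2 x}.
Matching coefficients of the independent functions:
  [x^{3}]:  - 4 A^{2} = -36
  [x e^{x}]:  - 4 A B = 36
  [x^{2} e^{x}]:  - 2 A B = 18
  [e^{2 x}]:  - 2 B^{2} = -18
These equations allow (A, B) = (-3, 3) or (3, -3).
Impose the point condition(s):
  u(0, 0) = 3  ⟹  B = 3
Only A = -3, B = 3 satisfies everything.
Hence u(x, t) = - 3 x^{2} + 3 e^{x}.

Answer: u(x, t) = - 3 x^{2} + 3 e^{x}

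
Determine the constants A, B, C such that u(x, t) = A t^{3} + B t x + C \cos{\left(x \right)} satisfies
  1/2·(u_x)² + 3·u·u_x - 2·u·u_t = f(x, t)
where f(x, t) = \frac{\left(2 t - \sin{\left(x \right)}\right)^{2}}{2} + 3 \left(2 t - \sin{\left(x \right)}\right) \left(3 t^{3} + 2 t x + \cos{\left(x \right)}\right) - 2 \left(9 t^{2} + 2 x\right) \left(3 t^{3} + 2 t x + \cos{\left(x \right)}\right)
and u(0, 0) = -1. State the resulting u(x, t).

Substitute the ansatz u = A t^{3} + B t x + C \cos{\left(x \right)} into the left-hand side.
Derivatives of the ansatz:
  u_x = B t - C \sin{\left(x \right)}
  u_t = 3 A t^{2} + B x
Term by term:
  1/2·(u_x)² = \frac{B^{2} t^{2}}{2} - B C t \sin{\left(x \right)} + \frac{C^{2} \sin^{2}{\left(x \right)}}{2}
  3·u·u_x = 3 A B t^{4} - 3 A C t^{3} \sin{\left(x \right)} + 3 B^{2} t^{2} x - 3 B C t x \sin{\left(x \right)} + 3 B C t \cos{\left(x \right)} - 3 C^{2} \sin{\left(x \right)} \cos{\left(x \right)}
  -2·u·u_t = - 6 A^{2} t^{5} - 8 A B t^{3} x - 6 A C t^{2} \cos{\left(x \right)} - 2 B^{2} t x^{2} - 2 B C x \cos{\left(x \right)}
So the left-hand side equals
  - 6 A^{2} t^{5} + 3 A B t^{4} - 8 A B t^{3} x - 3 A C t^{3} \sin{\left(x \right)} - 6 A C t^{2} \cos{\left(x \right)} + 3 B^{2} t^{2} x + \frac{B^{2} t^{2}}{2} - 2 B^{2} t x^{2} - 3 B C t x \sin{\left(x \right)} - B C t \sin{\left(x \right)} + 3 B C t \cos{\left(x \right)} - 2 B C x \cos{\left(x \right)} + \frac{C^{2} \sin^{2}{\left(x \right)}}{2} - 3 C^{2} \sin{\left(x \right)} \cos{\left(x \right)}
This must equal f(x, t) identically; expanded, f = - 54 t^{5} + 18 t^{4} - 48 t^{3} x - 9 t^{3} \sin{\left(x \right)} + 12 t^{2} x - 18 t^{2} \cos{\left(x \right)} + 2 t^{2} - 8 t x^{2} - 6 t x \sin{\left(x \right)} - 2 t \sin{\left(x \right)} + 6 t \cos{\left(x \right)} - 4 x \cos{\left(x \right)} + \frac{\sin^{2}{\left(x \right)}}{2} - 3 \sin{\left(x \right)} \cos{\left(x \right)}.
Matching coefficients of the independent functions:
  [t^{2}]:  \frac{B^{2}}{2} = 2
  [t^{4}]:  3 A B = 18
  [t^{5}]:  - 6 A^{2} = -54
  [t x^{2}]:  - 2 B^{2} = -8
  [t \sin{\left(x \right)}]:  - B C = -2
  [t \cos{\left(x \right)}]:  3 B C = 6
  [t^{2} x]:  3 B^{2} = 12
  [t^{2} \cos{\left(x \right)}]:  - 6 A C = -18
  [t^{3} x]:  - 8 A B = -48
  [t^{3} \sin{\left(x \right)}]:  - 3 A C = -9
  [x \cos{\left(x \right)}]:  - 2 B C = -4
  [\sin{\left(x \right)} \cos{\left(x \right)}]:  - 3 C^{2} = -3
  [t x \sin{\left(x \right)}]:  - 3 B C = -6
  [\sin^{2}{\left(x \right)}]:  \frac{C^{2}}{2} = \frac{1}{2}
These equations allow (A, B, C) = (-3, -2, -1) or (3, 2, 1).
Impose the point condition(s):
  u(0, 0) = -1  ⟹  C = -1
Only A = -3, B = -2, C = -1 satisfies everything.
Hence u(x, t) = - 3 t^{3} - 2 t x - \cos{\left(x \right)}.

Answer: u(x, t) = - 3 t^{3} - 2 t x - \cos{\left(x \right)}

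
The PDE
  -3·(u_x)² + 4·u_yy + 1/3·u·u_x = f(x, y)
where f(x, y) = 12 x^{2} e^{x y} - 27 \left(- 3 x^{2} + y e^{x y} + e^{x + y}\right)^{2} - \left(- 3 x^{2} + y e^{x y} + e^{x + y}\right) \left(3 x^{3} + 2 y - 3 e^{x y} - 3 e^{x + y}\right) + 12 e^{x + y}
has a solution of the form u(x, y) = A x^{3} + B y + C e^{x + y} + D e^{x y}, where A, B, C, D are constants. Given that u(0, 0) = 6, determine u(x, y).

Substitute the ansatz u = A x^{3} + B y + C e^{x + y} + D e^{x y} into the left-hand side.
Derivatives of the ansatz:
  u_x = 3 A x^{2} + C e^{x} e^{y} + D y e^{x y}
  u_yy = C e^{x} e^{y} + D x^{2} e^{x y}
Term by term:
  -3·(u_x)² = - 27 A^{2} x^{4} - 18 A C x^{2} e^{x} e^{y} - 18 A D x^{2} y e^{x y} - 3 C^{2} e^{2 x} e^{2 y} - 6 C D y e^{x} e^{y} e^{x y} - 3 D^{2} y^{2} e^{2 x y}
  4·u_yy = 4 C e^{x} e^{y} + 4 D x^{2} e^{x y}
  1/3·u·u_x = A^{2} x^{5} + A B x^{2} y + \frac{A C x^{3} e^{x} e^{y}}{3} + A C x^{2} e^{x} e^{y} + \frac{A D x^{3} y e^{x y}}{3} + A D x^{2} e^{x y} + \frac{B C y e^{x} e^{y}}{3} + \frac{B D y^{2} e^{x y}}{3} + \frac{C^{2} e^{2 x} e^{2 y}}{3} + \frac{C D y e^{x} e^{y} e^{x y}}{3} + \frac{C D e^{x} e^{y} e^{x y}}{3} + \frac{D^{2} y e^{2 x y}}{3}
So the left-hand side equals
  A^{2} x^{5} - 27 A^{2} x^{4} + A B x^{2} y + \frac{A C x^{3} e^{x} e^{y}}{3} - 17 A C x^{2} e^{x} e^{y} + \frac{A D x^{3} y e^{x y}}{3} - 18 A D x^{2} y e^{x y} + A D x^{2} e^{x y} + \frac{B C y e^{x} e^{y}}{3} + \frac{B D y^{2} e^{x y}}{3} - \frac{8 C^{2} e^{2 x} e^{2 y}}{3} - \frac{17 C D y e^{x} e^{y} e^{x y}}{3} + \frac{C D e^{x} e^{y} e^{x y}}{3} + 4 C e^{x} e^{y} - 3 D^{2} y^{2} e^{2 x y} + \frac{D^{2} y e^{2 x y}}{3} + 4 D x^{2} e^{x y}
This must equal f(x, y) identically; expanded, f = 9 x^{5} - 243 x^{4} - 3 x^{3} y e^{x y} - 3 x^{3} e^{x} e^{y} + 162 x^{2} y e^{x y} + 6 x^{2} y + 153 x^{2} e^{x} e^{y} + 3 x^{2} e^{x y} - 27 y^{2} e^{2 x y} - 2 y^{2} e^{x y} - 51 y e^{x} e^{y} e^{x y} - 2 y e^{x} e^{y} + 3 y e^{2 x y} - 24 e^{2 x} e^{2 y} + 3 e^{x} e^{y} e^{x y} + 12 e^{x} e^{y}.
Matching coefficients of the independent functions:
(each divided by its leading coefficient; functions giving the same equation are listed together)
  [x^{4}, x^{5}]:  A^{2} - 9 = 0
  [x^{2} y]:  A B - 6 = 0
  [x^{2} e^{x y}]:  A D + 4 D - 3 = 0
  [y e^{2 x y}, y^{2} e^{2 x y}]:  D^{2} - 9 = 0
  [y^{2} e^{x y}]:  B D + 6 = 0
  [e^{x} e^{y}]:  C - 3 = 0
  [e^{2 x} e^{2 y}]:  C^{2} - 9 = 0
  [x^{2} y e^{x y}, x^{3} y e^{x y}]:  A D + 9 = 0
  [x^{2} e^{x} e^{y}, x^{3} e^{x} e^{y}]:  A C + 9 = 0
  [y e^{x} e^{y}]:  B C + 6 = 0
  [e^{x} e^{y} e^{x y}, y e^{x} e^{y} e^{x y}]:  C D - 9 = 0
Solving: A = -3, B = -2, C = 3, D = 3.
Check against the point condition:
  u(0, 0) = 6  ⟹  C + D = 6  ✓
Hence u(x, y) = - 3 x^{3} - 2 y + 3 e^{x y} + 3 e^{x + y}.

Answer: u(x, y) = - 3 x^{3} - 2 y + 3 e^{x y} + 3 e^{x + y}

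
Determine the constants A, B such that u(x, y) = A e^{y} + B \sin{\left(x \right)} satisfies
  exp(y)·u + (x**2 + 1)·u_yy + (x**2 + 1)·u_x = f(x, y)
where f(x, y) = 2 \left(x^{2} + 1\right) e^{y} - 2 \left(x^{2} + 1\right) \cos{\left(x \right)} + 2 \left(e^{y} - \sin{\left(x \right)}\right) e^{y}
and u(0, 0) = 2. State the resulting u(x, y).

Substitute the ansatz u = A e^{y} + B \sin{\left(x \right)} into the left-hand side.
Derivatives of the ansatz:
  u_yy = A e^{y}
  u_x = B \cos{\left(x \right)}
Term by term:
  exp(y)·u = A e^{2 y} + B e^{y} \sin{\left(x \right)}
  (x**2 + 1)·u_yy = A x^{2} e^{y} + A e^{y}
  (x**2 + 1)·u_x = B x^{2} \cos{\left(x \right)} + B \cos{\left(x \right)}
So the left-hand side equals
  A x^{2} e^{y} + A e^{2 y} + A e^{y} + B x^{2} \cos{\left(x \right)} + B e^{y} \sin{\left(x \right)} + B \cos{\left(x \right)}
This must equal f(x, y) identically; expanded, f = 2 x^{2} e^{y} - 2 x^{2} \cos{\left(x \right)} + 2 e^{2 y} - 2 e^{y} \sin{\left(x \right)} + 2 e^{y} - 2 \cos{\left(x \right)}.
Matching coefficients of the independent functions:
  [x^{2} e^{y}, e^{y}, e^{2 y}]:  A = 2
  [x^{2} \cos{\left(x \right)}, e^{y} \sin{\left(x \right)}, \cos{\left(x \right)}]:  B = -2
Solving: A = 2, B = -2.
Check against the point condition:
  u(0, 0) = 2  ⟹  A = 2  ✓
Hence u(x, y) = 2 e^{y} - 2 \sin{\left(x \right)}.

Answer: u(x, y) = 2 e^{y} - 2 \sin{\left(x \right)}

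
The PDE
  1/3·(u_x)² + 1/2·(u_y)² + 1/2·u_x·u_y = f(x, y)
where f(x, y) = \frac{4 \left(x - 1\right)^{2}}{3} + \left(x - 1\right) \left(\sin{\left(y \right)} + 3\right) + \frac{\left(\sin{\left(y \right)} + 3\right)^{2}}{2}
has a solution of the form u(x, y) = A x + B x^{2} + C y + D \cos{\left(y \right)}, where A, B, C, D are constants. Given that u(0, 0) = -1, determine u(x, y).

Substitute the ansatz u = A x + B x^{2} + C y + D \cos{\left(y \right)} into the left-hand side.
Derivatives of the ansatz:
  u_x = A + 2 B x
  u_y = C - D \sin{\left(y \right)}
Term by term:
  1/3·(u_x)² = \frac{A^{2}}{3} + \frac{4 A B x}{3} + \frac{4 B^{2} x^{2}}{3}
  1/2·(u_y)² = \frac{C^{2}}{2} - C D \sin{\left(y \right)} + \frac{D^{2} \sin^{2}{\left(y \right)}}{2}
  1/2·u_x·u_y = \frac{A C}{2} - \frac{A D \sin{\left(y \right)}}{2} + B C x - B D x \sin{\left(y \right)}
So the left-hand side equals
  \frac{A^{2}}{3} + \frac{4 A B x}{3} + \frac{A C}{2} - \frac{A D \sin{\left(y \right)}}{2} + \frac{4 B^{2} x^{2}}{3} + B C x - B D x \sin{\left(y \right)} + \frac{C^{2}}{2} - C D \sin{\left(y \right)} + \frac{D^{2} \sin^{2}{\left(y \right)}}{2}
This must equal f(x, y) = \frac{4 \left(x - 1\right)^{2}}{3} + \left(x - 1\right) \left(\sin{\left(y \right)} + 3\right) + \frac{\left(\sin{\left(y \right)} + 3\right)^{2}}{2} identically.
Matching coefficients of the independent functions:
  [constant term]:  \frac{A^{2}}{3} + \frac{A C}{2} + \frac{C^{2}}{2} = \frac{17}{6}
  [x]:  \frac{4 A B}{3} + B C = \frac{1}{3}
  [x^{2}]:  \frac{4 B^{2}}{3} = \frac{4}{3}
  [x \sin{\left(y \right)}]:  - B D = 1
  [\sin{\left(y \right)}]:  - \frac{A D}{2} - C D = 2
  [\sin^{2}{\left(y \right)}]:  \frac{D^{2}}{2} = \frac{1}{2}
These equations allow (A, B, C, D) = (-2, 1, 3, -1) or (2, -1, -3, 1).
Impose the point condition(s):
  u(0, 0) = -1  ⟹  D = -1
Only A = -2, B = 1, C = 3, D = -1 satisfies everything.
Hence u(x, y) = x^{2} - 2 x + 3 y - \cos{\left(y \right)}.

Answer: u(x, y) = x^{2} - 2 x + 3 y - \cos{\left(y \right)}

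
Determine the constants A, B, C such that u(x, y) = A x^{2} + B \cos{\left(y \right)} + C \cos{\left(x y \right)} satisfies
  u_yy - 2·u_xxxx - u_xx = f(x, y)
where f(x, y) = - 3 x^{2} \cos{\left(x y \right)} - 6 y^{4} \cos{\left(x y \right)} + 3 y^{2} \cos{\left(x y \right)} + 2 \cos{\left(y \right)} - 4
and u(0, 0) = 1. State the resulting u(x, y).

Substitute the ansatz u = A x^{2} + B \cos{\left(y \right)} + C \cos{\left(x y \right)} into the left-hand side.
Derivatives of the ansatz:
  u_yy = - B \cos{\left(y \right)} - C x^{2} \cos{\left(x y \right)}
  u_xxxx = C y^{4} \cos{\left(x y \right)}
  u_xx = 2 A - C y^{2} \cos{\left(x y \right)}
Term by term:
  u_yy = - B \cos{\left(y \right)} - C x^{2} \cos{\left(x y \right)}
  -2·u_xxxx = - 2 C y^{4} \cos{\left(x y \right)}
  -u_xx = - 2 A + C y^{2} \cos{\left(x y \right)}
So the left-hand side equals
  - 2 A - B \cos{\left(y \right)} - C x^{2} \cos{\left(x y \right)} - 2 C y^{4} \cos{\left(x y \right)} + C y^{2} \cos{\left(x y \right)}
This must equal f(x, y) = - 3 x^{2} \cos{\left(x y \right)} - 6 y^{4} \cos{\left(x y \right)} + 3 y^{2} \cos{\left(x y \right)} + 2 \cos{\left(y \right)} - 4 identically.
Matching coefficients of the independent functions:
  [constant term]:  - 2 A = -4
  [x^{2} \cos{\left(x y \right)}]:  - C = -3
  [y^{2} \cos{\left(x y \right)}]:  C = 3
  [y^{4} \cos{\left(x y \right)}]:  - 2 C = -6
  [\cos{\left(y \right)}]:  - B = 2
Solving: A = 2, B = -2, C = 3.
Check against the point condition:
  u(0, 0) = 1  ⟹  B + C = 1  ✓
Hence u(x, y) = 2 x^{2} - 2 \cos{\left(y \right)} + 3 \cos{\left(x y \right)}.

Answer: u(x, y) = 2 x^{2} - 2 \cos{\left(y \right)} + 3 \cos{\left(x y \right)}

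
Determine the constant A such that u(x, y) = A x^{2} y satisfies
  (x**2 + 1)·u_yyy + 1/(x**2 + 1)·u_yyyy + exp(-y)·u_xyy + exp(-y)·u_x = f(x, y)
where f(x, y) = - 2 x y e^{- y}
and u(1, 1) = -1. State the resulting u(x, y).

Substitute the ansatz u = A x^{2} y into the left-hand side.
Derivatives of the ansatz:
  u_yyy = 0
  u_yyyy = 0
  u_xyy = 0
  u_x = 2 A x y
Term by term:
  (x**2 + 1)·u_yyy = 0
  1/(x**2 + 1)·u_yyyy = 0
  exp(-y)·u_xyy = 0
  exp(-y)·u_x = 2 A x y e^{- y}
So the left-hand side equals
  2 A x y e^{- y}
This must equal f(x, y) = - 2 x y e^{- y} identically.
Matching coefficients of the independent functions:
  [x y e^{- y}]:  2 A = -2
Solving: A = -1.
Check against the point condition:
  u(1, 1) = -1  ⟹  A = -1  ✓
Hence u(x, y) = - x^{2} y.

Answer: u(x, y) = - x^{2} y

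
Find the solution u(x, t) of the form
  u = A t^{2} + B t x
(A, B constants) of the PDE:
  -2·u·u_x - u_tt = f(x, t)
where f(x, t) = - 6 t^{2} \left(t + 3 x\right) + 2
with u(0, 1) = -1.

Substitute the ansatz u = A t^{2} + B t x into the left-hand side.
Derivatives of the ansatz:
  u_x = B t
  u_tt = 2 A
Term by term:
  -2·u·u_x = - 2 A B t^{3} - 2 B^{2} t^{2} x
  -u_tt = - 2 A
So the left-hand side equals
  - 2 A B t^{3} - 2 A - 2 B^{2} t^{2} x
This must equal f(x, t) identically; expanded, f = - 6 t^{3} - 18 t^{2} x + 2.
Matching coefficients of the independent functions:
  [constant term]:  - 2 A = 2
  [t^{3}]:  - 2 A B = -6
  [t^{2} x]:  - 2 B^{2} = -18
Solving: A = -1, B = -3.
Check against the point condition:
  u(0, 1) = -1  ⟹  A = -1  ✓
Hence u(x, t) = - t^{2} - 3 t x.

Answer: u(x, t) = - t^{2} - 3 t x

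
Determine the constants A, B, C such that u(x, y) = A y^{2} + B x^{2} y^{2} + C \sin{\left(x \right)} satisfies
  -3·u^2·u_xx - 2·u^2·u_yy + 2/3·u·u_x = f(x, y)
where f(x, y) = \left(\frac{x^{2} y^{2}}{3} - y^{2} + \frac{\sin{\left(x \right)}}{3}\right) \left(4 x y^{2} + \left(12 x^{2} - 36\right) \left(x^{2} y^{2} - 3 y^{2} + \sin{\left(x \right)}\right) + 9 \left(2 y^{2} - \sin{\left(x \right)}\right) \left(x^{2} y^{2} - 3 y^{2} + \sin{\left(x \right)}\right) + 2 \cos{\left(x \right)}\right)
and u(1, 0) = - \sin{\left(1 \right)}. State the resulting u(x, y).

Answer: u(x, y) = - x^{2} y^{2} + 3 y^{2} - \sin{\left(x \right)}

Derivation:
Substitute the ansatz u = A y^{2} + B x^{2} y^{2} + C \sin{\left(x \right)} into the left-hand side.
Derivatives of the ansatz:
  u_xx = 2 B y^{2} - C \sin{\left(x \right)}
  u_yy = 2 A + 2 B x^{2}
  u_x = 2 B x y^{2} + C \cos{\left(x \right)}
Term by term:
  -3·u^2·u_xx = - 6 A^{2} B y^{6} + 3 A^{2} C y^{4} \sin{\left(x \right)} - 12 A B^{2} x^{2} y^{6} + 6 A B C x^{2} y^{4} \sin{\left(x \right)} - 12 A B C y^{4} \sin{\left(x \right)} + 6 A C^{2} y^{2} \sin^{2}{\left(x \right)} - 6 B^{3} x^{4} y^{6} + 3 B^{2} C x^{4} y^{4} \sin{\left(x \right)} - 12 B^{2} C x^{2} y^{4} \sin{\left(x \right)} + 6 B C^{2} x^{2} y^{2} \sin^{2}{\left(x \right)} - 6 B C^{2} y^{2} \sin^{2}{\left(x \right)} + 3 C^{3} \sin^{3}{\left(x \right)}
  -2·u^2·u_yy = - 4 A^{3} y^{4} - 12 A^{2} B x^{2} y^{4} - 8 A^{2} C y^{2} \sin{\left(x \right)} - 12 A B^{2} x^{4} y^{4} - 16 A B C x^{2} y^{2} \sin{\left(x \right)} - 4 A C^{2} \sin^{2}{\left(x \right)} - 4 B^{3} x^{6} y^{4} - 8 B^{2} C x^{4} y^{2} \sin{\left(x \right)} - 4 B C^{2} x^{2} \sin^{2}{\left(x \right)}
  2/3·u·u_x = \frac{4 A B x y^{4}}{3} + \frac{2 A C y^{2} \cos{\left(x \right)}}{3} + \frac{4 B^{2} x^{3} y^{4}}{3} + \frac{2 B C x^{2} y^{2} \cos{\left(x \right)}}{3} + \frac{4 B C x y^{2} \sin{\left(x \right)}}{3} + \frac{2 C^{2} \sin{\left(x \right)} \cos{\left(x \right)}}{3}
Sum these and collect like terms in the independent variables.
This must equal f(x, y) identically; expanded, f = 4 x^{6} y^{4} + 6 x^{4} y^{6} - 3 x^{4} y^{4} \sin{\left(x \right)} - 36 x^{4} y^{4} + 8 x^{4} y^{2} \sin{\left(x \right)} + \frac{4 x^{3} y^{4}}{3} - 36 x^{2} y^{6} + 30 x^{2} y^{4} \sin{\left(x \right)} + 108 x^{2} y^{4} - 6 x^{2} y^{2} \sin^{2}{\left(x \right)} - 48 x^{2} y^{2} \sin{\left(x \right)} + \frac{2 x^{2} y^{2} \cos{\left(x \right)}}{3} + 4 x^{2} \sin^{2}{\left(x \right)} - 4 x y^{4} + \frac{4 x y^{2} \sin{\left(x \right)}}{3} + 54 y^{6} - 63 y^{4} \sin{\left(x \right)} - 108 y^{4} + 24 y^{2} \sin^{2}{\left(x \right)} + 72 y^{2} \sin{\left(x \right)} - 2 y^{2} \cos{\left(x \right)} - 3 \sin^{3}{\left(x \right)} - 12 \sin^{2}{\left(x \right)} + \frac{2 \sin{\left(x \right)} \cos{\left(x \right)}}{3}.
Matching coefficients of the independent functions:
(each divided by its leading coefficient; functions giving the same equation are listed together)
  [y^{4}]:  A^{3} - 27 = 0
  [y^{6}, x^{2} y^{4}]:  A^{2} B + 9 = 0
  [x y^{4}]:  A B + 3 = 0
  [x^{2} y^{6}, x^{4} y^{4}]:  A B^{2} - 3 = 0
  [x^{2} \sin^{2}{\left(x \right)}, x^{2} y^{2} \sin^{2}{\left(x \right)}]:  B C^{2} + 1 = 0
  [x^{3} y^{4}]:  B^{2} - 1 = 0
  [x^{4} y^{6}, x^{6} y^{4}]:  B^{3} + 1 = 0
  [y^{2} \sin{\left(x \right)}]:  A^{2} C + 9 = 0
  [y^{2} \sin^{2}{\left(x \right)}]:  A C^{2} - B C^{2} - 4 = 0
  [y^{2} \cos{\left(x \right)}]:  A C + 3 = 0
  [y^{4} \sin{\left(x \right)}]:  A^{2} C - 4 A B C + 21 = 0
  [\sin{\left(x \right)} \cos{\left(x \right)}]:  C^{2} - 1 = 0
  [x y^{2} \sin{\left(x \right)}, x^{2} y^{2} \cos{\left(x \right)}]:  B C - 1 = 0
  [x^{2} y^{2} \sin{\left(x \right)}]:  A B C - 3 = 0
  [x^{2} y^{4} \sin{\left(x \right)}]:  A B C - 2 B^{2} C - 5 = 0
  [x^{4} y^{2} \sin{\left(x \right)}, x^{4} y^{4} \sin{\left(x \right)}]:  B^{2} C + 1 = 0
  [\sin^{2}{\left(x \right)}]:  A C^{2} - 3 = 0
  [\sin^{3}{\left(x \right)}]:  C^{3} + 1 = 0
Solving: A = 3, B = -1, C = -1.
Check against the point condition:
  u(1, 0) = - \sin{\left(1 \right)}  ⟹  C \sin{\left(1 \right)} = - \sin{\left(1 \right)}  ✓
Hence u(x, y) = - x^{2} y^{2} + 3 y^{2} - \sin{\left(x \right)}.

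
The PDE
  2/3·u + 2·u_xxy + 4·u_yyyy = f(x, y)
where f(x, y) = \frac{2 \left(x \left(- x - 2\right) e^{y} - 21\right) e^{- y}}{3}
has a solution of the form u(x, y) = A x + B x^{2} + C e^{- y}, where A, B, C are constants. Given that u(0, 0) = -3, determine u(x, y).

Substitute the ansatz u = A x + B x^{2} + C e^{- y} into the left-hand side.
Derivatives of the ansatz:
  u_xxy = 0
  u_yyyy = C e^{- y}
Term by term:
  2/3·u = \frac{2 A x}{3} + \frac{2 B x^{2}}{3} + \frac{2 C e^{- y}}{3}
  2·u_xxy = 0
  4·u_yyyy = 4 C e^{- y}
So the left-hand side equals
  \frac{2 A x}{3} + \frac{2 B x^{2}}{3} + \frac{14 C e^{- y}}{3}
This must equal f(x, y) identically; expanded, f = - \frac{2 x^{2}}{3} - \frac{4 x}{3} - 14 e^{- y}.
Matching coefficients of the independent functions:
  [x]:  \frac{2 A}{3} = - \frac{4}{3}
  [x^{2}]:  \frac{2 B}{3} = - \frac{2}{3}
  [e^{- y}]:  \frac{14 C}{3} = -14
Solving: A = -2, B = -1, C = -3.
Check against the point condition:
  u(0, 0) = -3  ⟹  C = -3  ✓
Hence u(x, y) = - x^{2} - 2 x - 3 e^{- y}.

Answer: u(x, y) = - x^{2} - 2 x - 3 e^{- y}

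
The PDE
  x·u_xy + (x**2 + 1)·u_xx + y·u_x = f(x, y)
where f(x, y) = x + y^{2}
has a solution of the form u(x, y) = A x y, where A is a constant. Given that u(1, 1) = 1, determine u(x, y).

Substitute the ansatz u = A x y into the left-hand side.
Derivatives of the ansatz:
  u_xy = A
  u_xx = 0
  u_x = A y
Term by term:
  x·u_xy = A x
  (x**2 + 1)·u_xx = 0
  y·u_x = A y^{2}
So the left-hand side equals
  A x + A y^{2}
This must equal f(x, y) = x + y^{2} identically.
Matching coefficients of the independent functions:
  [x, y^{2}]:  A = 1
Solving: A = 1.
Check against the point condition:
  u(1, 1) = 1  ⟹  A = 1  ✓
Hence u(x, y) = x y.

Answer: u(x, y) = x y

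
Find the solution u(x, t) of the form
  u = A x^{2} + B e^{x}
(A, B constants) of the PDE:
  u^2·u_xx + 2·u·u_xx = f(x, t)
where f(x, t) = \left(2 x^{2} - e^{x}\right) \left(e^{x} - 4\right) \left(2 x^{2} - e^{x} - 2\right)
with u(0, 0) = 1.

Answer: u(x, t) = - 2 x^{2} + e^{x}

Derivation:
Substitute the ansatz u = A x^{2} + B e^{x} into the left-hand side.
Derivatives of the ansatz:
  u_xx = 2 A + B e^{x}
Term by term:
  u^2·u_xx = 2 A^{3} x^{4} + A^{2} B x^{4} e^{x} + 4 A^{2} B x^{2} e^{x} + 2 A B^{2} x^{2} e^{2 x} + 2 A B^{2} e^{2 x} + B^{3} e^{3 x}
  2·u·u_xx = 4 A^{2} x^{2} + 2 A B x^{2} e^{x} + 4 A B e^{x} + 2 B^{2} e^{2 x}
So the left-hand side equals
  2 A^{3} x^{4} + A^{2} B x^{4} e^{x} + 4 A^{2} B x^{2} e^{x} + 4 A^{2} x^{2} + 2 A B^{2} x^{2} e^{2 x} + 2 A B^{2} e^{2 x} + 2 A B x^{2} e^{x} + 4 A B e^{x} + B^{3} e^{3 x} + 2 B^{2} e^{2 x}
This must equal f(x, t) identically; expanded, f = 4 x^{4} e^{x} - 16 x^{4} - 4 x^{2} e^{2 x} + 12 x^{2} e^{x} + 16 x^{2} + e^{3 x} - 2 e^{2 x} - 8 e^{x}.
Matching coefficients of the independent functions:
  [x^{2}]:  4 A^{2} = 16
  [x^{4}]:  2 A^{3} = -16
  [x^{2} e^{x}]:  4 A^{2} B + 2 A B = 12
  [x^{2} e^{2 x}]:  2 A B^{2} = -4
  [x^{4} e^{x}]:  A^{2} B = 4
  [e^{x}]:  4 A B = -8
  [e^{2 x}]:  2 A B^{2} + 2 B^{2} = -2
  [e^{3 x}]:  B^{3} = 1
Solving: A = -2, B = 1.
Check against the point condition:
  u(0, 0) = 1  ⟹  B = 1  ✓
Hence u(x, t) = - 2 x^{2} + e^{x}.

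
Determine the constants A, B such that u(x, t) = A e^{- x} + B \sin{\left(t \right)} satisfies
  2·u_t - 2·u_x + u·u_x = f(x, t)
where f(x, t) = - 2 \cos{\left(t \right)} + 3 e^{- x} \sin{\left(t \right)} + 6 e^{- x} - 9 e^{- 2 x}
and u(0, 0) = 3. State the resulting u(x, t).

Substitute the ansatz u = A e^{- x} + B \sin{\left(t \right)} into the left-hand side.
Derivatives of the ansatz:
  u_t = B \cos{\left(t \right)}
  u_x = - A e^{- x}
Term by term:
  2·u_t = 2 B \cos{\left(t \right)}
  -2·u_x = 2 A e^{- x}
  u·u_x = - A^{2} e^{- 2 x} - A B e^{- x} \sin{\left(t \right)}
So the left-hand side equals
  - A^{2} e^{- 2 x} - A B e^{- x} \sin{\left(t \right)} + 2 A e^{- x} + 2 B \cos{\left(t \right)}
This must equal f(x, t) = - 2 \cos{\left(t \right)} + 3 e^{- x} \sin{\left(t \right)} + 6 e^{- x} - 9 e^{- 2 x} identically.
Matching coefficients of the independent functions:
  [e^{- x} \sin{\left(t \right)}]:  - A B = 3
  [e^{- 2 x}]:  - A^{2} = -9
  [e^{- x}]:  2 A = 6
  [\cos{\left(t \right)}]:  2 B = -2
Solving: A = 3, B = -1.
Check against the point condition:
  u(0, 0) = 3  ⟹  A = 3  ✓
Hence u(x, t) = - \sin{\left(t \right)} + 3 e^{- x}.

Answer: u(x, t) = - \sin{\left(t \right)} + 3 e^{- x}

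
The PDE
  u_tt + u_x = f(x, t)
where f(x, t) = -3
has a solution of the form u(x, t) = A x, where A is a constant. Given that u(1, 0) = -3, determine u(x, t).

Substitute the ansatz u = A x into the left-hand side.
Derivatives of the ansatz:
  u_tt = 0
  u_x = A
Term by term:
  u_tt = 0
  u_x = A
So the left-hand side equals
  A
This must equal f(x, t) = -3 identically.
Matching coefficients of the independent functions:
  [constant term]:  A = -3
Solving: A = -3.
Check against the point condition:
  u(1, 0) = -3  ⟹  A = -3  ✓
Hence u(x, t) = - 3 x.

Answer: u(x, t) = - 3 x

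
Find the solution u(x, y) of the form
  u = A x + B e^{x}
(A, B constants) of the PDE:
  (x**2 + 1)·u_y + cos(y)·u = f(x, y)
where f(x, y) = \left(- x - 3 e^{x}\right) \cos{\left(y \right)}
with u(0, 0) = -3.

Substitute the ansatz u = A x + B e^{x} into the left-hand side.
Derivatives of the ansatz:
  u_y = 0
Term by term:
  (x**2 + 1)·u_y = 0
  cos(y)·u = A x \cos{\left(y \right)} + B e^{x} \cos{\left(y \right)}
So the left-hand side equals
  A x \cos{\left(y \right)} + B e^{x} \cos{\left(y \right)}
This must equal f(x, y) identically; expanded, f = - x \cos{\left(y \right)} - 3 e^{x} \cos{\left(y \right)}.
Matching coefficients of the independent functions:
  [x \cos{\left(y \right)}]:  A = -1
  [e^{x} \cos{\left(y \right)}]:  B = -3
Solving: A = -1, B = -3.
Check against the point condition:
  u(0, 0) = -3  ⟹  B = -3  ✓
Hence u(x, y) = - x - 3 e^{x}.

Answer: u(x, y) = - x - 3 e^{x}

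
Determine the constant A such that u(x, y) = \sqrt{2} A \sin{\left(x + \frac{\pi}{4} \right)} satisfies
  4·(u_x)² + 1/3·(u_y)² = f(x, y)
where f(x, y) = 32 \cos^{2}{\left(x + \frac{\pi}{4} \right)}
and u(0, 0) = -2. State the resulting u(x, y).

Substitute the ansatz u = \sqrt{2} A \sin{\left(x + \frac{\pi}{4} \right)} into the left-hand side.
Derivatives of the ansatz:
  u_x = \sqrt{2} A \cos{\left(x + \frac{\pi}{4} \right)}
  u_y = 0
Term by term:
  4·(u_x)² = 8 A^{2} \cos^{2}{\left(x + \frac{\pi}{4} \right)}
  1/3·(u_y)² = 0
So the left-hand side equals
  8 A^{2} \cos^{2}{\left(x + \frac{\pi}{4} \right)}
This must equal f(x, y) = 32 \cos^{2}{\left(x + \frac{\pi}{4} \right)} identically.
Matching coefficients of the independent functions:
  [\cos^{2}{\left(x + \frac{\pi}{4} \right)}]:  8 A^{2} = 32
These equations allow (A) = (-2) or (2).
Impose the point condition(s):
  u(0, 0) = -2  ⟹  A = -2
Only A = -2 satisfies everything.
Hence u(x, y) = - 2 \sqrt{2} \sin{\left(x + \frac{\pi}{4} \right)}.

Answer: u(x, y) = - 2 \sqrt{2} \sin{\left(x + \frac{\pi}{4} \right)}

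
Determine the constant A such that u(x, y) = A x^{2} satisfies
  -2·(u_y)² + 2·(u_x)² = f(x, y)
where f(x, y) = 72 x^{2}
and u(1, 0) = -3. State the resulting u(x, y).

Substitute the ansatz u = A x^{2} into the left-hand side.
Derivatives of the ansatz:
  u_y = 0
  u_x = 2 A x
Term by term:
  -2·(u_y)² = 0
  2·(u_x)² = 8 A^{2} x^{2}
So the left-hand side equals
  8 A^{2} x^{2}
This must equal f(x, y) = 72 x^{2} identically.
Matching coefficients of the independent functions:
  [x^{2}]:  8 A^{2} = 72
These equations allow (A) = (-3) or (3).
Impose the point condition(s):
  u(1, 0) = -3  ⟹  A = -3
Only A = -3 satisfies everything.
Hence u(x, y) = - 3 x^{2}.

Answer: u(x, y) = - 3 x^{2}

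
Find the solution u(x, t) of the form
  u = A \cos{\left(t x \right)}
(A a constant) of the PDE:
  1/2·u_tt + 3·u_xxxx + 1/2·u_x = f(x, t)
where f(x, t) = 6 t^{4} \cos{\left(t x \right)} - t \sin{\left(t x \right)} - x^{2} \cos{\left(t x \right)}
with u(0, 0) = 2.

Substitute the ansatz u = A \cos{\left(t x \right)} into the left-hand side.
Derivatives of the ansatz:
  u_tt = - A x^{2} \cos{\left(t x \right)}
  u_xxxx = A t^{4} \cos{\left(t x \right)}
  u_x = - A t \sin{\left(t x \right)}
Term by term:
  1/2·u_tt = - \frac{A x^{2} \cos{\left(t x \right)}}{2}
  3·u_xxxx = 3 A t^{4} \cos{\left(t x \right)}
  1/2·u_x = - \frac{A t \sin{\left(t x \right)}}{2}
So the left-hand side equals
  3 A t^{4} \cos{\left(t x \right)} - \frac{A t \sin{\left(t x \right)}}{2} - \frac{A x^{2} \cos{\left(t x \right)}}{2}
This must equal f(x, t) = 6 t^{4} \cos{\left(t x \right)} - t \sin{\left(t x \right)} - x^{2} \cos{\left(t x \right)} identically.
Matching coefficients of the independent functions:
  [t \sin{\left(t x \right)}, x^{2} \cos{\left(t x \right)}]:  - \frac{A}{2} = -1
  [t^{4} \cos{\left(t x \right)}]:  3 A = 6
Solving: A = 2.
Check against the point condition:
  u(0, 0) = 2  ⟹  A = 2  ✓
Hence u(x, t) = 2 \cos{\left(t x \right)}.

Answer: u(x, t) = 2 \cos{\left(t x \right)}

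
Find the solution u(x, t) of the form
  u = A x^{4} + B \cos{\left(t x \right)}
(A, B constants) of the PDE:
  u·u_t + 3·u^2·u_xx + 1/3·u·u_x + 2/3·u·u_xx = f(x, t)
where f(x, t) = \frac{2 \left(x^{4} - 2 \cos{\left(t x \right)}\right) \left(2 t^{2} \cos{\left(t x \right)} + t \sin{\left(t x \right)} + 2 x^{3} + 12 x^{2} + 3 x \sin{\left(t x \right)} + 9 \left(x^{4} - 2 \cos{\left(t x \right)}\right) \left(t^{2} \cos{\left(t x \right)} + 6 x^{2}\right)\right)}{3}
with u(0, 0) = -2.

Substitute the ansatz u = A x^{4} + B \cos{\left(t x \right)} into the left-hand side.
Derivatives of the ansatz:
  u_t = - B x \sin{\left(t x \right)}
  u_xx = 12 A x^{2} - B t^{2} \cos{\left(t x \right)}
  u_x = 4 A x^{3} - B t \sin{\left(t x \right)}
Term by term:
  u·u_t = - A B x^{5} \sin{\left(t x \right)} - B^{2} x \sin{\left(t x \right)} \cos{\left(t x \right)}
  3·u^2·u_xx = 36 A^{3} x^{10} - 3 A^{2} B t^{2} x^{8} \cos{\left(t x \right)} + 72 A^{2} B x^{6} \cos{\left(t x \right)} - 6 A B^{2} t^{2} x^{4} \cos^{2}{\left(t x \right)} + 36 A B^{2} x^{2} \cos^{2}{\left(t x \right)} - 3 B^{3} t^{2} \cos^{3}{\left(t x \right)}
  1/3·u·u_x = \frac{4 A^{2} x^{7}}{3} - \frac{A B t x^{4} \sin{\left(t x \right)}}{3} + \frac{4 A B x^{3} \cos{\left(t x \right)}}{3} - \frac{B^{2} t \sin{\left(t x \right)} \cos{\left(t x \right)}}{3}
  2/3·u·u_xx = 8 A^{2} x^{6} - \frac{2 A B t^{2} x^{4} \cos{\left(t x \right)}}{3} + 8 A B x^{2} \cos{\left(t x \right)} - \frac{2 B^{2} t^{2} \cos^{2}{\left(t x \right)}}{3}
So the left-hand side equals
  36 A^{3} x^{10} - 3 A^{2} B t^{2} x^{8} \cos{\left(t x \right)} + 72 A^{2} B x^{6} \cos{\left(t x \right)} + \frac{4 A^{2} x^{7}}{3} + 8 A^{2} x^{6} - 6 A B^{2} t^{2} x^{4} \cos^{2}{\left(t x \right)} + 36 A B^{2} x^{2} \cos^{2}{\left(t x \right)} - \frac{2 A B t^{2} x^{4} \cos{\left(t x \right)}}{3} - \frac{A B t x^{4} \sin{\left(t x \right)}}{3} - A B x^{5} \sin{\left(t x \right)} + \frac{4 A B x^{3} \cos{\left(t x \right)}}{3} + 8 A B x^{2} \cos{\left(t x \right)} - 3 B^{3} t^{2} \cos^{3}{\left(t x \right)} - \frac{2 B^{2} t^{2} \cos^{2}{\left(t x \right)}}{3} - \frac{B^{2} t \sin{\left(t x \right)} \cos{\left(t x \right)}}{3} - B^{2} x \sin{\left(t x \right)} \cos{\left(t x \right)}
This must equal f(x, t) identically; expanded, f = 6 t^{2} x^{8} \cos{\left(t x \right)} - 24 t^{2} x^{4} \cos^{2}{\left(t x \right)} + \frac{4 t^{2} x^{4} \cos{\left(t x \right)}}{3} + 24 t^{2} \cos^{3}{\left(t x \right)} - \frac{8 t^{2} \cos^{2}{\left(t x \right)}}{3} + \frac{2 t x^{4} \sin{\left(t x \right)}}{3} - \frac{4 t \sin{\left(t x \right)} \cos{\left(t x \right)}}{3} + 36 x^{10} + \frac{4 x^{7}}{3} - 144 x^{6} \cos{\left(t x \right)} + 8 x^{6} + 2 x^{5} \sin{\left(t x \right)} - \frac{8 x^{3} \cos{\left(t x \right)}}{3} + 144 x^{2} \cos^{2}{\left(t x \right)} - 16 x^{2} \cos{\left(t x \right)} - 4 x \sin{\left(t x \right)} \cos{\left(t x \right)}.
Matching coefficients of the independent functions:
(each divided by its leading coefficient; functions giving the same equation are listed together)
  [x^{6}, x^{7}]:  A^{2} - 1 = 0
  [x^{10}]:  A^{3} - 1 = 0
  [t^{2} \cos^{2}{\left(t x \right)}, t \sin{\left(t x \right)} \cos{\left(t x \right)}, x \sin{\left(t x \right)} \cos{\left(t x \right)}]:  B^{2} - 4 = 0
  [t^{2} \cos^{3}{\left(t x \right)}]:  B^{3} + 8 = 0
  [x^{2} \cos{\left(t x \right)}, x^{3} \cos{\left(t x \right)}, x^{5} \sin{\left(t x \right)}, …]:  A B + 2 = 0
  [x^{2} \cos^{2}{\left(t x \right)}, t^{2} x^{4} \cos^{2}{\left(t x \right)}]:  A B^{2} - 4 = 0
  [x^{6} \cos{\left(t x \right)}, t^{2} x^{8} \cos{\left(t x \right)}]:  A^{2} B + 2 = 0
Solving: A = 1, B = -2.
Check against the point condition:
  u(0, 0) = -2  ⟹  B = -2  ✓
Hence u(x, t) = x^{4} - 2 \cos{\left(t x \right)}.

Answer: u(x, t) = x^{4} - 2 \cos{\left(t x \right)}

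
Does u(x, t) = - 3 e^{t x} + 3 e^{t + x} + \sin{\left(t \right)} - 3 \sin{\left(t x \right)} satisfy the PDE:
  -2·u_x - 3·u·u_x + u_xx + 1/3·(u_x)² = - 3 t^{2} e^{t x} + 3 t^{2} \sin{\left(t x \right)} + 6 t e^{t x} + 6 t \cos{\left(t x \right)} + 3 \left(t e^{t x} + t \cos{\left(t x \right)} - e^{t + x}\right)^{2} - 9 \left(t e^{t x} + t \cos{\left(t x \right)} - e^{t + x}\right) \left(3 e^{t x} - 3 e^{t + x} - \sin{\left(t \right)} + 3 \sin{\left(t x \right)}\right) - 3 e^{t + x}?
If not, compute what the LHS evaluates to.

Evaluate each term of the left-hand side for u = - 3 e^{t x} + 3 e^{t + x} + \sin{\left(t \right)} - 3 \sin{\left(t x \right)}.
Derivatives:
  u_x = - 3 t e^{t x} - 3 t \cos{\left(t x \right)} + 3 e^{t} e^{x}
  u_xx = - 3 t^{2} e^{t x} + 3 t^{2} \sin{\left(t x \right)} + 3 e^{t} e^{x}
Terms:
  -2·u_x = 6 t e^{t x} + 6 t \cos{\left(t x \right)} - 6 e^{t + x}
  -3·u·u_x = - 9 \left(t e^{t x} + t \cos{\left(t x \right)} - e^{t + x}\right) \left(3 e^{t x} - 3 e^{t + x} - \sin{\left(t \right)} + 3 \sin{\left(t x \right)}\right)
  u_xx = - 3 t^{2} e^{t x} + 3 t^{2} \sin{\left(t x \right)} + 3 e^{t + x}
  1/3·(u_x)² = 3 \left(t e^{t x} + t \cos{\left(t x \right)} - e^{t + x}\right)^{2}
Sum: LHS = - 3 t^{2} e^{t x} + 3 t^{2} \sin{\left(t x \right)} + 6 t e^{t x} + 6 t \cos{\left(t x \right)} + 3 \left(t e^{t x} + t \cos{\left(t x \right)} - e^{t + x}\right)^{2} - 9 \left(t e^{t x} + t \cos{\left(t x \right)} - e^{t + x}\right) \left(3 e^{t x} - 3 e^{t + x} - \sin{\left(t \right)} + 3 \sin{\left(t x \right)}\right) - 3 e^{t + x}
This is exactly the given right-hand side, so u is a solution.

Answer: Yes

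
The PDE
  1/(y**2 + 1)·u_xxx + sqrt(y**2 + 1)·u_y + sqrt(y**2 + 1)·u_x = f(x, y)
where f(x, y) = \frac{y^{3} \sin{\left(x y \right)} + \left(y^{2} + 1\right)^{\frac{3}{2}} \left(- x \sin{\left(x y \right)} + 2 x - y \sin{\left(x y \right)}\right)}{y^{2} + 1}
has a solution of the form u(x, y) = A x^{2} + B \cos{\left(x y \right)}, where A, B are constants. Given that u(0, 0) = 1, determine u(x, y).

Answer: u(x, y) = x^{2} + \cos{\left(x y \right)}

Derivation:
Substitute the ansatz u = A x^{2} + B \cos{\left(x y \right)} into the left-hand side.
Derivatives of the ansatz:
  u_xxx = B y^{3} \sin{\left(x y \right)}
  u_y = - B x \sin{\left(x y \right)}
  u_x = 2 A x - B y \sin{\left(x y \right)}
Term by term:
  1/(y**2 + 1)·u_xxx = \frac{B y^{3} \sin{\left(x y \right)}}{y^{2} + 1}
  sqrt(y**2 + 1)·u_y = - B x \sqrt{y^{2} + 1} \sin{\left(x y \right)}
  sqrt(y**2 + 1)·u_x = 2 A x \sqrt{y^{2} + 1} - B y \sqrt{y^{2} + 1} \sin{\left(x y \right)}
So the left-hand side equals
  2 A x \sqrt{y^{2} + 1} - B x \sqrt{y^{2} + 1} \sin{\left(x y \right)} + \frac{B y^{3} \sin{\left(x y \right)}}{y^{2} + 1} - B y \sqrt{y^{2} + 1} \sin{\left(x y \right)}
This must equal f(x, y) identically; expanded, f = - x \sqrt{y^{2} + 1} \sin{\left(x y \right)} + 2 x \sqrt{y^{2} + 1} + \frac{y^{3} \sin{\left(x y \right)}}{y^{2} + 1} - y \sqrt{y^{2} + 1} \sin{\left(x y \right)}.
Matching coefficients of the independent functions:
  [x \sqrt{y^{2} + 1}]:  2 A = 2
  [x \sqrt{y^{2} + 1} \sin{\left(x y \right)}, y \sqrt{y^{2} + 1} \sin{\left(x y \right)}]:  - B = -1
  [\frac{y^{3} \sin{\left(x y \right)}}{y^{2} + 1}]:  B = 1
Solving: A = 1, B = 1.
Check against the point condition:
  u(0, 0) = 1  ⟹  B = 1  ✓
Hence u(x, y) = x^{2} + \cos{\left(x y \right)}.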